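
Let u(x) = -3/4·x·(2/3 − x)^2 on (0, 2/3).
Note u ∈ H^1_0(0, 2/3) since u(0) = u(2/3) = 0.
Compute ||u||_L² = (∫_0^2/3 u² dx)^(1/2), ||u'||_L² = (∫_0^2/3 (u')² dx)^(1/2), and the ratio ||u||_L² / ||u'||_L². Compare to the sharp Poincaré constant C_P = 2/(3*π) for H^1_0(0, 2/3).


||u||_L² / ||u'||_L² = sqrt(14)/21 < C_P = 2/(3*π).

u(x) = -3/4·x·(2/3 − x)^2, so u'(x) = (2 - 9*x)*(3*x - 2)/12.
u(x) = -3/4·x·(2/3 − x)^2 vanishes at x = 0 and x = 2/3, so u ∈ H^1_0(0, 2/3). Differentiate via the product rule and integrate the resulting polynomials term by term.
  ∫_0^2/3 u² dx = ∫_0^2/3 (9*x^6/16 - 3*x^5/2 + 3*x^4/2 - 2*x^3/3 + x^2/9) dx. Term by term:
    ∫_0^2/3 9*x^6/16 dx = 8/1701;  ∫_0^2/3 -3*x^5/2 dx = -16/729;  ∫_0^2/3 3*x^4/2 dx = 16/405;
    ∫_0^2/3 -2*x^3/3 dx = -8/243;  ∫_0^2/3 x^2/9 dx = 8/729.
  Sum: 8/1701 − 16/729 + 16/405 − 8/243 + 8/729 = 8/25515.
  ∫_0^2/3 (u')² dx = ∫_0^2/3 (81*x^4/16 - 9*x^3 + 11*x^2/2 - 4*x/3 + 1/9) dx. Term by term:
    ∫_0^2/3 81*x^4/16 dx = 2/15;  ∫_0^2/3 -9*x^3 dx = -4/9;  ∫_0^2/3 11*x^2/2 dx = 44/81;
    ∫_0^2/3 -4*x/3 dx = -8/27;  ∫_0^2/3 1/9 dx = 2/27.
  Sum: 2/15 − 4/9 + 44/81 − 8/27 + 2/27 = 4/405.
∫_0^2/3 u² dx = 8/25515, so ||u||_L² = 2*sqrt(70)/945.
∫_0^2/3 (u')² dx = 4/405, so ||u'||_L² = 2*sqrt(5)/45.
Ratio ||u||_L² / ||u'||_L² = sqrt(14)/21.
Sharp Poincaré constant on H^1_0(0, 2/3) is C_P = L/π = 2/(3*π), achieved by sin(3*π/2·x).
A polynomial bump cannot attain the sharp Poincaré constant (only the first sine eigenfunction does), so the ratio is strictly less than C_P, consistent with ||u||_L² ≤ C_P ||u'||_L².


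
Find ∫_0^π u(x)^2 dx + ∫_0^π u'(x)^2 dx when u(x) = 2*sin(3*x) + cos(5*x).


||u||_{H^1(0,π)}^2 = 33*π

u'(x) = -5*sin(5*x) + 6*cos(3*x).
Expand u² and (u')² and integrate term by term on (0, π), using: for integers n ≥ 1, ∫_0^π sin²(nx) dx = ∫_0^π cos²(nx) dx = π/2; for n ≠ n', ∫_0^π sin(nx)sin(n'x) dx = ∫_0^π cos(nx)cos(n'x) dx = 0; and by product-to-sum, ∫_0^π sin(nx)cos(n'x) dx = ½∫_0^π [sin((n+n')x) + sin((n−n')x)] dx, which is 0 when n+n' is even and 2n/(n²−n'²) when n+n' is odd (it need not vanish on (0, π)).
  u² squared terms: (2)²·∫sin(3x)² dx = 4·π/2 = 2*π;  (1)²·∫cos(5x)² dx = 1·π/2 = π/2.
  u² cross terms: 2·(2)·(1)·∫sin(3x)·cos(5x) dx = 4·(0) = 0.
  So ∫_0^π u² dx = 2*π + π/2 + 0 = 5*π/2.
  (u')² squared terms: (-5)²·∫sin(5x)² dx = 25·π/2 = 25*π/2;  (6)²·∫cos(3x)² dx = 36·π/2 = 18*π.
  (u')² cross terms: 2·(-5)·(6)·∫sin(5x)·cos(3x) dx = -60·(0) = 0.
  So ∫_0^π (u')² dx = 25*π/2 + 18*π + 0 = 61*π/2.
||u||_{H^1}^2 = (5*π/2) + (61*π/2) = 33*π.


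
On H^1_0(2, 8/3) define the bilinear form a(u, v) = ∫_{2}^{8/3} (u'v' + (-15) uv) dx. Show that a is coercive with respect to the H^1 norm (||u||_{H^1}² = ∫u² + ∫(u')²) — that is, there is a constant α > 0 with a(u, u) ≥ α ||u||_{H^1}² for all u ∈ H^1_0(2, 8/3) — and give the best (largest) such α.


α = 3*(-20 + 3*π^2)/(4 + 9*π^2)

Coercivity of a(·,·) on H^1_0(2, 8/3) means a(u, u) ≥ α ||u||_{H^1}² for every u ∈ H^1_0.
The interval has length L = 2/3, and Poincaré/coercivity depend only on L. Here a(u, u) = ∫(u')² + (-15)·∫u².
Here c = -15 < 0 with |c| < (π/L)² = 9*π^2/4, so coercivity still holds. The condition a(u,u) ≥ α||u||_{H^1}² reads (1−α)∫(u')² ≥ (α−c)∫u². Any admissible α is ≤ 1 (rapidly oscillating u have ∫u²/∫(u')² → 0), and α = 1 would force 0 ≥ (1−c)∫u², impossible since c < 1; so 1−α > 0. By the sharp Poincaré inequality on H^1_0 of an interval of length L, ∫(u')² ≥ (π/L)²∫u² with equality for the first sine mode sin(π(x−x₀)/L) (x₀ the left endpoint), so the inequality holds for all u iff (1−α)(π/L)² ≥ α − c, i.e. α ≤ ((π/L)² + c)/((π/L)² + 1) = (1 + c(L/π)²)/(1 + (L/π)²). (Direct route, valid since c ≤ 0: Poincaré gives c∫u² ≥ c(L/π)²∫(u')², so a(u,u) ≥ (1 + c(L/π)²)∫(u')², while ||u||_{H^1}² ≤ (1 + (L/π)²)∫(u')²; dividing yields the same α.) With (π/L)² = 9*π^2/4 and c = -15, the largest admissible constant is α = ((π/L)² + c)/((π/L)² + 1).
Simplifying, α = 3*(-20 + 3*π^2)/(4 + 9*π^2).


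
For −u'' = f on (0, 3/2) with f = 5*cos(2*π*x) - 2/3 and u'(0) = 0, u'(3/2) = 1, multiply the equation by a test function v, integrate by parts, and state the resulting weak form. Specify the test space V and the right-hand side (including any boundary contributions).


V = H^1(0, 3/2) (v unrestricted at boundary; u is determined up to an additive constant); weak form: ∫_0^3/2 u'v' dx = ∫_0^3/2 (5*cos(2*π*x) - 2/3) v dx + v(3/2) for all v ∈ V.

Multiply both sides by a test function v and integrate from 0 to 3/2:
  ∫_0^3/2 −u''(x) v(x) dx = ∫_0^3/2 f(x) v(x) dx.
Integrate the LHS by parts once:
  ∫_0^3/2 −u'' v dx = −[u'(x) v(x)]_0^3/2 + ∫_0^3/2 u'(x) v'(x) dx.
Thus ∫_0^3/2 u'(x) v'(x) dx = ∫_0^3/2 f(x) v(x) dx + [u'(x) v(x)]_0^3/2.
Choose V so that boundary terms are either known or forced to vanish.
u has inhomogeneous Neumann u'(0) = 0, u'(3/2) = 1. [u' v]_0^3/2 = (1)·v(3/2) − (0)·v(0) = v(3/2). Take V = H^1(0, 3/2); boundary term becomes part of RHS.
Weak formulation: find u (satisfying any essential BC) such that ∫_0^3/2 u'(x) v'(x) dx = ∫_0^3/2 f v dx + v(3/2) for all v ∈ V (Neumann data are natural BCs: they enter the RHS as boundary terms).
Substituting f(x) = 5*cos(2*π*x) - 2/3, the right-hand side is ∫_0^3/2 (5*cos(2*π*x) - 2/3) v dx + v(3/2).
Compatibility check (pure Neumann): taking v ≡ 1 ∈ V gives 0 = ∫_0^3/2 f dx + (1) − (0), i.e. ∫_0^3/2 f dx must equal u'(0) − u'(3/2) = -1. Indeed ∫_0^3/2 (5*cos(2*π*x) - 2/3) dx = -1, so the data are compatible. The solution is then unique only up to an additive constant (fix it e.g. by requiring ∫_0^3/2 u dx = 0).


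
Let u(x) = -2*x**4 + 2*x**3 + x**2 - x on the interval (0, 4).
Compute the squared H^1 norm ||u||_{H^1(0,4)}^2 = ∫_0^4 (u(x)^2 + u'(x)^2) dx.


||u||_{H^1}^2 = 45093452/315

The H^1 norm (squared) on an interval (0, L) is
  ||u||_{H^1}^2 = ∫_0^L u(x)^2 dx + ∫_0^L u'(x)^2 dx.
Compute u'(x) = -8*x**3 + 6*x**2 + 2*x - 1.
Then u(x)^2 = 4*x**8 - 8*x**7 + 8*x**5 - 3*x**4 - 2*x**3 + x**2 and u'(x)^2 = 64*x**6 - 96*x**5 + 4*x**4 + 40*x**3 - 8*x**2 - 4*x + 1.
Integrate each monomial from 0 to 4 using ∫_0^4 c·x^n dx = c·4^(n+1)/(n+1):
  ∫_0^4 u(x)^2 dx = ∫_0^4 (4*x^8 - 8*x^7 + 8*x^5 - 3*x^4 - 2*x^3 + x^2) dx. Term by term:
    ∫_0^4 4*x^8 dx = 1048576/9;  ∫_0^4 -8*x^7 dx = -65536;  ∫_0^4 8*x^5 dx = 16384/3;
    ∫_0^4 -3*x^4 dx = -3072/5;  ∫_0^4 -2*x^3 dx = -128;  ∫_0^4 x^2 dx = 64/3.
  Sum: 1048576/9 − 65536 + 16384/3 − 3072/5 − 128 + 64/3 = 2507072/45.
  ∫_0^4 u'(x)^2 dx = ∫_0^4 (64*x^6 - 96*x^5 + 4*x^4 + 40*x^3 - 8*x^2 - 4*x + 1) dx. Term by term:
    ∫_0^4 64*x^6 dx = 1048576/7;  ∫_0^4 -96*x^5 dx = -65536;  ∫_0^4 4*x^4 dx = 4096/5;
    ∫_0^4 40*x^3 dx = 2560;  ∫_0^4 -8*x^2 dx = -512/3;  ∫_0^4 -4*x dx = -32;
    ∫_0^4 1 dx = 4.
  Sum: 1048576/7 − 65536 + 4096/5 + 2560 − 512/3 − 32 + 4 = 9181316/105.
Adding: ||u||_{H^1}^2 = 2507072/45 + 9181316/105 = 45093452/315.


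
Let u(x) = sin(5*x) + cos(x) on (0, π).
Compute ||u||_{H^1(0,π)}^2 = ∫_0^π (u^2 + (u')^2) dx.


||u||_{H^1(0,π)}^2 = 14*π

u'(x) = -sin(x) + 5*cos(5*x).
Expand u² and (u')² and integrate term by term on (0, π), using: for integers n ≥ 1, ∫_0^π sin²(nx) dx = ∫_0^π cos²(nx) dx = π/2; for n ≠ n', ∫_0^π sin(nx)sin(n'x) dx = ∫_0^π cos(nx)cos(n'x) dx = 0; and by product-to-sum, ∫_0^π sin(nx)cos(n'x) dx = ½∫_0^π [sin((n+n')x) + sin((n−n')x)] dx, which is 0 when n+n' is even and 2n/(n²−n'²) when n+n' is odd (it need not vanish on (0, π)).
  u² squared terms: (1)²·∫cos(x)² dx = 1·π/2 = π/2;  (1)²·∫sin(5x)² dx = 1·π/2 = π/2.
  u² cross terms: 2·(1)·(1)·∫cos(x)·sin(5x) dx = 2·(0) = 0.
  So ∫_0^π u² dx = π/2 + π/2 + 0 = π.
  (u')² squared terms: (-1)²·∫sin(x)² dx = 1·π/2 = π/2;  (5)²·∫cos(5x)² dx = 25·π/2 = 25*π/2.
  (u')² cross terms: 2·(-1)·(5)·∫sin(x)·cos(5x) dx = -10·(0) = 0.
  So ∫_0^π (u')² dx = π/2 + 25*π/2 + 0 = 13*π.
||u||_{H^1}^2 = (π) + (13*π) = 14*π.


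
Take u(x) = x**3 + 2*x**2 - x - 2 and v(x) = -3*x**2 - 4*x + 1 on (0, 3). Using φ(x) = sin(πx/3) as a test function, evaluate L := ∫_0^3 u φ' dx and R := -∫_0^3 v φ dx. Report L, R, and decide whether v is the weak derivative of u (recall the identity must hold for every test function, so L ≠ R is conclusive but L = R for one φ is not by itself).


LHS = -111/π + 324/π^3, RHS = -324/π^3 + 111/π. No, v is not the weak derivative of u.

u(x) = x**3 + 2*x**2 - x - 2, classical derivative u'(x) = 3*x**2 + 4*x - 1.
φ(x) = sin(πx/3), so φ'(x) = π*cos(π*x/3)/3.
Note φ(0) = φ(3) = 0, so the boundary term u·φ vanishes.
LHS = ∫_0^3 u(x) φ'(x) dx = ∫_0^3 (π*x^3*cos(π*x/3)/3 + 2*π*x^2*cos(π*x/3)/3 - π*x*cos(π*x/3)/3 - 2*π*cos(π*x/3)/3) dx. Term by term:
  ∫_0^3 -2*π*cos(π*x/3)/3 dx = 0;  ∫_0^3 -π*x*cos(π*x/3)/3 dx = 6/π;  ∫_0^3 π*x^3*cos(π*x/3)/3 dx = -81/π + 324/π^3;
  ∫_0^3 2*π*x^2*cos(π*x/3)/3 dx = -36/π.
Sum: 0 + 6/π + -81/π + 324/π^3 − 36/π = -111/π + 324/π^3.
So LHS = -111/π + 324/π^3.
∫_0^3 v(x) φ(x) dx = ∫_0^3 (-3*x^2*sin(π*x/3) - 4*x*sin(π*x/3) + sin(π*x/3)) dx. Term by term:
  ∫_0^3 -4*x*sin(π*x/3) dx = -36/π;  ∫_0^3 -3*x^2*sin(π*x/3) dx = -81/π + 324/π^3;  ∫_0^3 sin(π*x/3) dx = 6/π.
Sum: -36/π + -81/π + 324/π^3 + 6/π = -111/π + 324/π^3.
So RHS = -∫_0^3 v(x) φ(x) dx = -324/π^3 + 111/π.
LHS − RHS = -222/π + 648/π^3 ≠ 0, so the identity fails.
(For a valid weak derivative the identity must hold for EVERY test function, in particular this one. The failure shows v is NOT the weak derivative of u.)
Correct weak derivative would be u'(x) = 3*x**2 + 4*x - 1.


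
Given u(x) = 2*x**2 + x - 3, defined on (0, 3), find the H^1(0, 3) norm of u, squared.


||u||_{H^1}^2 = 1797/5

The H^1 norm (squared) on an interval (0, L) is
  ||u||_{H^1}^2 = ∫_0^L u(x)^2 dx + ∫_0^L u'(x)^2 dx.
Compute u'(x) = 4*x + 1.
Then u(x)^2 = 4*x**4 + 4*x**3 - 11*x**2 - 6*x + 9 and u'(x)^2 = 16*x**2 + 8*x + 1.
Integrate each monomial from 0 to 3 using ∫_0^3 c·x^n dx = c·3^(n+1)/(n+1):
  ∫_0^3 u(x)^2 dx = ∫_0^3 (4*x^4 + 4*x^3 - 11*x^2 - 6*x + 9) dx. Term by term:
    ∫_0^3 4*x^4 dx = 972/5;  ∫_0^3 4*x^3 dx = 81;  ∫_0^3 -11*x^2 dx = -99;
    ∫_0^3 -6*x dx = -27;  ∫_0^3 9 dx = 27.
  Sum: 972/5 + 81 − 99 − 27 + 27 = 882/5.
  ∫_0^3 u'(x)^2 dx = ∫_0^3 (16*x^2 + 8*x + 1) dx. Term by term:
    ∫_0^3 16*x^2 dx = 144;  ∫_0^3 8*x dx = 36;  ∫_0^3 1 dx = 3.
  Sum: 144 + 36 + 3 = 183.
Adding: ||u||_{H^1}^2 = 882/5 + 183 = 1797/5.


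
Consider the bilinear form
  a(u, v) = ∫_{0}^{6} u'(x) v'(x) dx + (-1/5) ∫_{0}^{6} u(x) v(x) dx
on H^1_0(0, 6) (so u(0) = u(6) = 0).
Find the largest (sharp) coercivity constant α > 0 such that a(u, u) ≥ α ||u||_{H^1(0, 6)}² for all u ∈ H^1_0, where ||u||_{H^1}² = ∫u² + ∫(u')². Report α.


α = (-36/5 + π^2)/(π^2 + 36)

Coercivity of a(·,·) on H^1_0(0, 6) means a(u, u) ≥ α ||u||_{H^1}² for every u ∈ H^1_0.
The interval has length L = 6, and Poincaré/coercivity depend only on L. Here a(u, u) = ∫(u')² + (-1/5)·∫u².
Here c = -1/5 < 0 with |c| < (π/L)² = π^2/36, so coercivity still holds. The condition a(u,u) ≥ α||u||_{H^1}² reads (1−α)∫(u')² ≥ (α−c)∫u². Any admissible α is ≤ 1 (rapidly oscillating u have ∫u²/∫(u')² → 0), and α = 1 would force 0 ≥ (1−c)∫u², impossible since c < 1; so 1−α > 0. By the sharp Poincaré inequality on H^1_0 of an interval of length L, ∫(u')² ≥ (π/L)²∫u² with equality for the first sine mode sin(π(x−x₀)/L) (x₀ the left endpoint), so the inequality holds for all u iff (1−α)(π/L)² ≥ α − c, i.e. α ≤ ((π/L)² + c)/((π/L)² + 1) = (1 + c(L/π)²)/(1 + (L/π)²). (Direct route, valid since c ≤ 0: Poincaré gives c∫u² ≥ c(L/π)²∫(u')², so a(u,u) ≥ (1 + c(L/π)²)∫(u')², while ||u||_{H^1}² ≤ (1 + (L/π)²)∫(u')²; dividing yields the same α.) With (π/L)² = π^2/36 and c = -1/5, the largest admissible constant is α = ((π/L)² + c)/((π/L)² + 1).
Simplifying, α = (-36/5 + π^2)/(π^2 + 36).


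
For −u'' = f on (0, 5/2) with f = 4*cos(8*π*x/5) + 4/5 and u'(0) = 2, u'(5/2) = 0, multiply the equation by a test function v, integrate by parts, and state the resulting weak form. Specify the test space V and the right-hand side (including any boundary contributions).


V = H^1(0, 5/2) (v unrestricted at boundary; u is determined up to an additive constant); weak form: ∫_0^5/2 u'v' dx = ∫_0^5/2 (4*cos(8*π*x/5) + 4/5) v dx − 2·v(0) for all v ∈ V.

Multiply both sides by a test function v and integrate from 0 to 5/2:
  ∫_0^5/2 −u''(x) v(x) dx = ∫_0^5/2 f(x) v(x) dx.
Integrate the LHS by parts once:
  ∫_0^5/2 −u'' v dx = −[u'(x) v(x)]_0^5/2 + ∫_0^5/2 u'(x) v'(x) dx.
Thus ∫_0^5/2 u'(x) v'(x) dx = ∫_0^5/2 f(x) v(x) dx + [u'(x) v(x)]_0^5/2.
Choose V so that boundary terms are either known or forced to vanish.
u has inhomogeneous Neumann u'(0) = 2, u'(5/2) = 0. [u' v]_0^5/2 = (0)·v(5/2) − (2)·v(0) = − 2·v(0). Take V = H^1(0, 5/2); boundary term becomes part of RHS.
Weak formulation: find u (satisfying any essential BC) such that ∫_0^5/2 u'(x) v'(x) dx = ∫_0^5/2 f v dx − 2·v(0) for all v ∈ V (Neumann data are natural BCs: they enter the RHS as boundary terms).
Substituting f(x) = 4*cos(8*π*x/5) + 4/5, the right-hand side is ∫_0^5/2 (4*cos(8*π*x/5) + 4/5) v dx − 2·v(0).
Compatibility check (pure Neumann): taking v ≡ 1 ∈ V gives 0 = ∫_0^5/2 f dx + (0) − (2), i.e. ∫_0^5/2 f dx must equal u'(0) − u'(5/2) = 2. Indeed ∫_0^5/2 (4*cos(8*π*x/5) + 4/5) dx = 2, so the data are compatible. The solution is then unique only up to an additive constant (fix it e.g. by requiring ∫_0^5/2 u dx = 0).


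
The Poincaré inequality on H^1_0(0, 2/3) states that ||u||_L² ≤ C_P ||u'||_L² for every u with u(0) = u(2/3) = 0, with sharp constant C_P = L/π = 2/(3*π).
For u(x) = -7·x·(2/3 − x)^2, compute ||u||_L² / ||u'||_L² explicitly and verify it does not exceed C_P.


||u||_L² / ||u'||_L² = sqrt(14)/21 < C_P = 2/(3*π).

u(x) = -7·x·(2/3 − x)^2, so u'(x) = -21*x^2 + 56*x/3 - 28/9.
u(x) = -7·x·(2/3 − x)^2 vanishes at x = 0 and x = 2/3, so u ∈ H^1_0(0, 2/3). Differentiate via the product rule and integrate the resulting polynomials term by term.
  ∫_0^2/3 u² dx = ∫_0^2/3 (49*x^6 - 392*x^5/3 + 392*x^4/3 - 1568*x^3/27 + 784*x^2/81) dx. Term by term:
    ∫_0^2/3 49*x^6 dx = 896/2187;  ∫_0^2/3 -392*x^5/3 dx = -12544/6561;  ∫_0^2/3 392*x^4/3 dx = 12544/3645;
    ∫_0^2/3 -1568*x^3/27 dx = -6272/2187;  ∫_0^2/3 784*x^2/81 dx = 6272/6561.
  Sum: 896/2187 − 12544/6561 + 12544/3645 − 6272/2187 + 6272/6561 = 896/32805.
  ∫_0^2/3 (u')² dx = ∫_0^2/3 (441*x^4 - 784*x^3 + 4312*x^2/9 - 3136*x/27 + 784/81) dx. Term by term:
    ∫_0^2/3 441*x^4 dx = 1568/135;  ∫_0^2/3 -784*x^3 dx = -3136/81;  ∫_0^2/3 4312*x^2/9 dx = 34496/729;
    ∫_0^2/3 -3136*x/27 dx = -6272/243;  ∫_0^2/3 784/81 dx = 1568/243.
  Sum: 1568/135 − 3136/81 + 34496/729 − 6272/243 + 1568/243 = 3136/3645.
∫_0^2/3 u² dx = 896/32805, so ||u||_L² = 8*sqrt(70)/405.
∫_0^2/3 (u')² dx = 3136/3645, so ||u'||_L² = 56*sqrt(5)/135.
Ratio ||u||_L² / ||u'||_L² = sqrt(14)/21.
Sharp Poincaré constant on H^1_0(0, 2/3) is C_P = L/π = 2/(3*π), achieved by sin(3*π/2·x).
A polynomial bump cannot attain the sharp Poincaré constant (only the first sine eigenfunction does), so the ratio is strictly less than C_P, consistent with ||u||_L² ≤ C_P ||u'||_L².


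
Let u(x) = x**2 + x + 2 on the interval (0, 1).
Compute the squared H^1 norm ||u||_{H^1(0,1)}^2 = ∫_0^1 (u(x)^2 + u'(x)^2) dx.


||u||_{H^1}^2 = 127/10

The H^1 norm (squared) on an interval (0, L) is
  ||u||_{H^1}^2 = ∫_0^L u(x)^2 dx + ∫_0^L u'(x)^2 dx.
Compute u'(x) = 2*x + 1.
Then u(x)^2 = x**4 + 2*x**3 + 5*x**2 + 4*x + 4 and u'(x)^2 = 4*x**2 + 4*x + 1.
Integrate each monomial from 0 to 1 using ∫_0^1 c·x^n dx = c·1^(n+1)/(n+1):
  ∫_0^1 u(x)^2 dx = ∫_0^1 (x^4 + 2*x^3 + 5*x^2 + 4*x + 4) dx. Term by term:
    ∫_0^1 x^4 dx = 1/5;  ∫_0^1 2*x^3 dx = 1/2;  ∫_0^1 5*x^2 dx = 5/3;
    ∫_0^1 4*x dx = 2;  ∫_0^1 4 dx = 4.
  Sum: 1/5 + 1/2 + 5/3 + 2 + 4 = 251/30.
  ∫_0^1 u'(x)^2 dx = ∫_0^1 (4*x^2 + 4*x + 1) dx. Term by term:
    ∫_0^1 4*x^2 dx = 4/3;  ∫_0^1 4*x dx = 2;  ∫_0^1 1 dx = 1.
  Sum: 4/3 + 2 + 1 = 13/3.
Adding: ||u||_{H^1}^2 = 251/30 + 13/3 = 127/10.


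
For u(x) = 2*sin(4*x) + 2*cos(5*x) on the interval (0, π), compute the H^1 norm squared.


||u||_{H^1(0,π)}^2 = -1664/9 + 86*π

u'(x) = -10*sin(5*x) + 8*cos(4*x).
Expand u² and (u')² and integrate term by term on (0, π), using: for integers n ≥ 1, ∫_0^π sin²(nx) dx = ∫_0^π cos²(nx) dx = π/2; for n ≠ n', ∫_0^π sin(nx)sin(n'x) dx = ∫_0^π cos(nx)cos(n'x) dx = 0; and by product-to-sum, ∫_0^π sin(nx)cos(n'x) dx = ½∫_0^π [sin((n+n')x) + sin((n−n')x)] dx, which is 0 when n+n' is even and 2n/(n²−n'²) when n+n' is odd (it need not vanish on (0, π)).
  u² squared terms: (2)²·∫cos(5x)² dx = 4·π/2 = 2*π;  (2)²·∫sin(4x)² dx = 4·π/2 = 2*π.
  u² cross terms: 2·(2)·(2)·∫cos(5x)·sin(4x) dx = 8·(-8/9) = -64/9.
  So ∫_0^π u² dx = 2*π + 2*π − 64/9 = -64/9 + 4*π.
  (u')² squared terms: (-10)²·∫sin(5x)² dx = 100·π/2 = 50*π;  (8)²·∫cos(4x)² dx = 64·π/2 = 32*π.
  (u')² cross terms: 2·(-10)·(8)·∫sin(5x)·cos(4x) dx = -160·(10/9) = -1600/9.
  So ∫_0^π (u')² dx = 50*π + 32*π − 1600/9 = -1600/9 + 82*π.
||u||_{H^1}^2 = (-64/9 + 4*π) + (-1600/9 + 82*π) = -1664/9 + 86*π.


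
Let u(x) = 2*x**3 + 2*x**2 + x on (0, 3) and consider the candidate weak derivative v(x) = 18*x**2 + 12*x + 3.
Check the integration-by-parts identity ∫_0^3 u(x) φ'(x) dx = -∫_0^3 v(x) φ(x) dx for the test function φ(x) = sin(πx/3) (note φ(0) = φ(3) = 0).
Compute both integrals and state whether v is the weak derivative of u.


LHS = -204/π + 648/π^3, RHS = -612/π + 1944/π^3. No, v is not the weak derivative of u.

u(x) = 2*x**3 + 2*x**2 + x, classical derivative u'(x) = 6*x**2 + 4*x + 1.
φ(x) = sin(πx/3), so φ'(x) = π*cos(π*x/3)/3.
Note φ(0) = φ(3) = 0, so the boundary term u·φ vanishes.
LHS = ∫_0^3 u(x) φ'(x) dx = ∫_0^3 (2*π*x^3*cos(π*x/3)/3 + 2*π*x^2*cos(π*x/3)/3 + π*x*cos(π*x/3)/3) dx. Term by term:
  ∫_0^3 π*x*cos(π*x/3)/3 dx = -6/π;  ∫_0^3 2*π*x^2*cos(π*x/3)/3 dx = -36/π;  ∫_0^3 2*π*x^3*cos(π*x/3)/3 dx = -162/π + 648/π^3.
Sum: -6/π − 36/π + -162/π + 648/π^3 = -204/π + 648/π^3.
So LHS = -204/π + 648/π^3.
∫_0^3 v(x) φ(x) dx = ∫_0^3 (18*x^2*sin(π*x/3) + 12*x*sin(π*x/3) + 3*sin(π*x/3)) dx. Term by term:
  ∫_0^3 3*sin(π*x/3) dx = 18/π;  ∫_0^3 12*x*sin(π*x/3) dx = 108/π;  ∫_0^3 18*x^2*sin(π*x/3) dx = -1944/π^3 + 486/π.
Sum: 18/π + 108/π + -1944/π^3 + 486/π = -1944/π^3 + 612/π.
So RHS = -∫_0^3 v(x) φ(x) dx = -612/π + 1944/π^3.
LHS − RHS = -1296/π^3 + 408/π ≠ 0, so the identity fails.
(For a valid weak derivative the identity must hold for EVERY test function, in particular this one. The failure shows v is NOT the weak derivative of u.)
Correct weak derivative would be u'(x) = 6*x**2 + 4*x + 1.


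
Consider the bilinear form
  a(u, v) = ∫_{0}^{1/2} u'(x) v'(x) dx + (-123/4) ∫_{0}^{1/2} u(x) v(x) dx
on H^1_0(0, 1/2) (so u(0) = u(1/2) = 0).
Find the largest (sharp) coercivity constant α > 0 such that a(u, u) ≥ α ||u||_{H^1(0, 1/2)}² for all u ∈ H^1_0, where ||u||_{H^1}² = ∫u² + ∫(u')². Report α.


α = (-123 + 16*π^2)/(4*(1 + 4*π^2))

Coercivity of a(·,·) on H^1_0(0, 1/2) means a(u, u) ≥ α ||u||_{H^1}² for every u ∈ H^1_0.
The interval has length L = 1/2, and Poincaré/coercivity depend only on L. Here a(u, u) = ∫(u')² + (-123/4)·∫u².
Here c = -123/4 < 0 with |c| < (π/L)² = 4*π^2, so coercivity still holds. The condition a(u,u) ≥ α||u||_{H^1}² reads (1−α)∫(u')² ≥ (α−c)∫u². Any admissible α is ≤ 1 (rapidly oscillating u have ∫u²/∫(u')² → 0), and α = 1 would force 0 ≥ (1−c)∫u², impossible since c < 1; so 1−α > 0. By the sharp Poincaré inequality on H^1_0 of an interval of length L, ∫(u')² ≥ (π/L)²∫u² with equality for the first sine mode sin(π(x−x₀)/L) (x₀ the left endpoint), so the inequality holds for all u iff (1−α)(π/L)² ≥ α − c, i.e. α ≤ ((π/L)² + c)/((π/L)² + 1) = (1 + c(L/π)²)/(1 + (L/π)²). (Direct route, valid since c ≤ 0: Poincaré gives c∫u² ≥ c(L/π)²∫(u')², so a(u,u) ≥ (1 + c(L/π)²)∫(u')², while ||u||_{H^1}² ≤ (1 + (L/π)²)∫(u')²; dividing yields the same α.) With (π/L)² = 4*π^2 and c = -123/4, the largest admissible constant is α = ((π/L)² + c)/((π/L)² + 1).
Simplifying, α = (-123 + 16*π^2)/(4*(1 + 4*π^2)).


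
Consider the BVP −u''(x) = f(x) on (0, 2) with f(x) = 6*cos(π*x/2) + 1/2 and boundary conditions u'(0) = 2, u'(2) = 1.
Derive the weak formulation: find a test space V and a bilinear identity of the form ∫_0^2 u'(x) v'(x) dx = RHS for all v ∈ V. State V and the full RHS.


V = H^1(0, 2) (v unrestricted at boundary; u is determined up to an additive constant); weak form: ∫_0^2 u'v' dx = ∫_0^2 (6*cos(π*x/2) + 1/2) v dx + v(2) − 2·v(0) for all v ∈ V.

Multiply both sides by a test function v and integrate from 0 to 2:
  ∫_0^2 −u''(x) v(x) dx = ∫_0^2 f(x) v(x) dx.
Integrate the LHS by parts once:
  ∫_0^2 −u'' v dx = −[u'(x) v(x)]_0^2 + ∫_0^2 u'(x) v'(x) dx.
Thus ∫_0^2 u'(x) v'(x) dx = ∫_0^2 f(x) v(x) dx + [u'(x) v(x)]_0^2.
Choose V so that boundary terms are either known or forced to vanish.
u has inhomogeneous Neumann u'(0) = 2, u'(2) = 1. [u' v]_0^2 = (1)·v(2) − (2)·v(0) = v(2) − 2·v(0). Take V = H^1(0, 2); boundary term becomes part of RHS.
Weak formulation: find u (satisfying any essential BC) such that ∫_0^2 u'(x) v'(x) dx = ∫_0^2 f v dx + v(2) − 2·v(0) for all v ∈ V (Neumann data are natural BCs: they enter the RHS as boundary terms).
Substituting f(x) = 6*cos(π*x/2) + 1/2, the right-hand side is ∫_0^2 (6*cos(π*x/2) + 1/2) v dx + v(2) − 2·v(0).
Compatibility check (pure Neumann): taking v ≡ 1 ∈ V gives 0 = ∫_0^2 f dx + (1) − (2), i.e. ∫_0^2 f dx must equal u'(0) − u'(2) = 1. Indeed ∫_0^2 (6*cos(π*x/2) + 1/2) dx = 1, so the data are compatible. The solution is then unique only up to an additive constant (fix it e.g. by requiring ∫_0^2 u dx = 0).


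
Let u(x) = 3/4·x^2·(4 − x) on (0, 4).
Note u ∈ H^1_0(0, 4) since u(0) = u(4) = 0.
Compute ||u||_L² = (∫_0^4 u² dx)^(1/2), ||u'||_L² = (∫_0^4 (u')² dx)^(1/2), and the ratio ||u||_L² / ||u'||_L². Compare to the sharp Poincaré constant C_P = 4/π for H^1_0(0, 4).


||u||_L² / ||u'||_L² = 2*sqrt(14)/7 < C_P = 4/π.

u(x) = 3/4·x^2·(4 − x), so u'(x) = 3*x*(8 - 3*x)/4.
u(x) = 3/4·x^2·(4 − x) vanishes at x = 0 and x = 4, so u ∈ H^1_0(0, 4). Differentiate via the product rule and integrate the resulting polynomials term by term.
  ∫_0^4 u² dx = ∫_0^4 (9*x^6/16 - 9*x^5/2 + 9*x^4) dx. Term by term:
    ∫_0^4 9*x^6/16 dx = 9216/7;  ∫_0^4 -9*x^5/2 dx = -3072;  ∫_0^4 9*x^4 dx = 9216/5.
  Sum: 9216/7 − 3072 + 9216/5 = 3072/35.
  ∫_0^4 (u')² dx = ∫_0^4 (81*x^4/16 - 27*x^3 + 36*x^2) dx. Term by term:
    ∫_0^4 81*x^4/16 dx = 5184/5;  ∫_0^4 -27*x^3 dx = -1728;  ∫_0^4 36*x^2 dx = 768.
  Sum: 5184/5 − 1728 + 768 = 384/5.
∫_0^4 u² dx = 3072/35, so ||u||_L² = 32*sqrt(105)/35.
∫_0^4 (u')² dx = 384/5, so ||u'||_L² = 8*sqrt(30)/5.
Ratio ||u||_L² / ||u'||_L² = 2*sqrt(14)/7.
Sharp Poincaré constant on H^1_0(0, 4) is C_P = L/π = 4/π, achieved by sin(π/4·x).
A polynomial bump cannot attain the sharp Poincaré constant (only the first sine eigenfunction does), so the ratio is strictly less than C_P, consistent with ||u||_L² ≤ C_P ||u'||_L².


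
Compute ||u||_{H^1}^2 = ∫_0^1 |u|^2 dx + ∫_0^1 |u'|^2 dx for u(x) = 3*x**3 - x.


||u||_{H^1}^2 = 244/21

The H^1 norm (squared) on an interval (0, L) is
  ||u||_{H^1}^2 = ∫_0^L u(x)^2 dx + ∫_0^L u'(x)^2 dx.
Compute u'(x) = 9*x**2 - 1.
Then u(x)^2 = 9*x**6 - 6*x**4 + x**2 and u'(x)^2 = 81*x**4 - 18*x**2 + 1.
Integrate each monomial from 0 to 1 using ∫_0^1 c·x^n dx = c·1^(n+1)/(n+1):
  ∫_0^1 u(x)^2 dx = ∫_0^1 (9*x^6 - 6*x^4 + x^2) dx. Term by term:
    ∫_0^1 9*x^6 dx = 9/7;  ∫_0^1 -6*x^4 dx = -6/5;  ∫_0^1 x^2 dx = 1/3.
  Sum: 9/7 − 6/5 + 1/3 = 44/105.
  ∫_0^1 u'(x)^2 dx = ∫_0^1 (81*x^4 - 18*x^2 + 1) dx. Term by term:
    ∫_0^1 81*x^4 dx = 81/5;  ∫_0^1 -18*x^2 dx = -6;  ∫_0^1 1 dx = 1.
  Sum: 81/5 − 6 + 1 = 56/5.
Adding: ||u||_{H^1}^2 = 44/105 + 56/5 = 244/21.


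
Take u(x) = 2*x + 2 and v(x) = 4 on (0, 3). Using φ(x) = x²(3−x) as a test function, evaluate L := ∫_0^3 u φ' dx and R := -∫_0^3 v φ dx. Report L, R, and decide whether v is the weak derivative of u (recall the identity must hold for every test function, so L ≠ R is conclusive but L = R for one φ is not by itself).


LHS = -27/2, RHS = -27. No, v is not the weak derivative of u.

u(x) = 2*x + 2, classical derivative u'(x) = 2.
φ(x) = x²(3−x), so φ'(x) = 3*x*(2 - x).
Note φ(0) = φ(3) = 0, so the boundary term u·φ vanishes.
LHS = ∫_0^3 u(x) φ'(x) dx = ∫_0^3 (-6*x^3 + 6*x^2 + 12*x) dx. Term by term:
  ∫_0^3 -6*x^3 dx = -243/2;  ∫_0^3 6*x^2 dx = 54;  ∫_0^3 12*x dx = 54.
Sum: -243/2 + 54 + 54 = -27/2.
So LHS = -27/2.
∫_0^3 v(x) φ(x) dx = ∫_0^3 (-4*x^3 + 12*x^2) dx. Term by term:
  ∫_0^3 -4*x^3 dx = -81;  ∫_0^3 12*x^2 dx = 108.
Sum: -81 + 108 = 27.
So RHS = -∫_0^3 v(x) φ(x) dx = -27.
LHS − RHS = 27/2 ≠ 0, so the identity fails.
(For a valid weak derivative the identity must hold for EVERY test function, in particular this one. The failure shows v is NOT the weak derivative of u.)
Correct weak derivative would be u'(x) = 2.


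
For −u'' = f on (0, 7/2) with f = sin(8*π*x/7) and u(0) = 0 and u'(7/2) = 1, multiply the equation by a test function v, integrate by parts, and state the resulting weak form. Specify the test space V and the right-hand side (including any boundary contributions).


V = {v ∈ H^1(0, 7/2) : v(0) = 0} (test functions vanish at x = 0 where u is specified); weak form: ∫_0^7/2 u'v' dx = ∫_0^7/2 (sin(8*π*x/7)) v dx + v(7/2) for all v ∈ V.

Multiply both sides by a test function v and integrate from 0 to 7/2:
  ∫_0^7/2 −u''(x) v(x) dx = ∫_0^7/2 f(x) v(x) dx.
Integrate the LHS by parts once:
  ∫_0^7/2 −u'' v dx = −[u'(x) v(x)]_0^7/2 + ∫_0^7/2 u'(x) v'(x) dx.
Thus ∫_0^7/2 u'(x) v'(x) dx = ∫_0^7/2 f(x) v(x) dx + [u'(x) v(x)]_0^7/2.
Choose V so that boundary terms are either known or forced to vanish.
Mixed BC: u(0) = 0 (Dirichlet) and u'(7/2) = 1 (Neumann). Define V = {v ∈ H^1(0, 7/2) : v(0) = 0}. Then [u' v]_0^7/2 = u'(7/2)·v(7/2) − u'(0)·0 = v(7/2).
Weak formulation: find u (satisfying any essential BC) such that ∫_0^7/2 u'(x) v'(x) dx = ∫_0^7/2 f v dx + v(7/2) for all v ∈ V (Dirichlet at 0 absorbed into V; Neumann datum at x = 7/2 contributes the boundary term).
Substituting f(x) = sin(8*π*x/7), the right-hand side is ∫_0^7/2 (sin(8*π*x/7)) v dx + v(7/2).


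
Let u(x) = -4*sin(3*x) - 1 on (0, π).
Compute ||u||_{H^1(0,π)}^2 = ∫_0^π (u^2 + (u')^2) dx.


||u||_{H^1(0,π)}^2 = 16/3 + 81*π

u'(x) = -12*cos(3*x).
Expand u² and (u')² and integrate term by term on (0, π), using: for integers n ≥ 1, ∫_0^π sin²(nx) dx = ∫_0^π cos²(nx) dx = π/2; for n ≠ n', ∫_0^π sin(nx)sin(n'x) dx = ∫_0^π cos(nx)cos(n'x) dx = 0; and by product-to-sum, ∫_0^π sin(nx)cos(n'x) dx = ½∫_0^π [sin((n+n')x) + sin((n−n')x)] dx, which is 0 when n+n' is even and 2n/(n²−n'²) when n+n' is odd (it need not vanish on (0, π)). For the constant mode: ∫_0^π 1 dx = π, ∫_0^π cos(nx) dx = 0, ∫_0^π sin(nx) dx = (1−(−1)^n)/n.
  u² squared terms: (-1)²·∫1 dx = 1·π = π;  (-4)²·∫sin(3x)² dx = 16·π/2 = 8*π.
  u² cross terms: 2·(-1)·(-4)·∫1·sin(3x) dx = 8·(2/3) = 16/3.
  So ∫_0^π u² dx = π + 8*π + 16/3 = 16/3 + 9*π.
  (u')² squared terms: (-12)²·∫cos(3x)² dx = 144·π/2 = 72*π.
  So ∫_0^π (u')² dx = 72*π.
||u||_{H^1}^2 = (16/3 + 9*π) + (72*π) = 16/3 + 81*π.


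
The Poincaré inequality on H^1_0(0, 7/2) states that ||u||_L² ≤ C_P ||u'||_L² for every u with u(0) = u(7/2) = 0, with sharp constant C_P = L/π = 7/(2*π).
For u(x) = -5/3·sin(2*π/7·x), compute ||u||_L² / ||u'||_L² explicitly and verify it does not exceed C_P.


||u||_L² / ||u'||_L² = 7/(2*π) = C_P.

u(x) = -5/3·sin(2*π/7·x), so u'(x) = -10*π*cos(2*π*x/7)/21.
Writing u(x) = A·sin(kπx/L) with A = -5/3 and k = 1, use ∫_0^L sin²(kπx/L) dx = L/2 and ∫_0^L cos²(kπx/L) dx = L/2.
u² = 25/9·sin²(2*π/7·x) and (u')² = 100*π^2/441·cos²(2*π/7·x), and each of sin², cos² integrates to L/2 = 7/4 over (0, 7/2).
∫_0^7/2 u² dx = 175/36, so ||u||_L² = 5*sqrt(7)/6.
∫_0^7/2 (u')² dx = 25*π^2/63, so ||u'||_L² = 5*sqrt(7)*π/21.
Ratio ||u||_L² / ||u'||_L² = 7/(2*π).
Sharp Poincaré constant on H^1_0(0, 7/2) is C_P = L/π = 7/(2*π), achieved by sin(2*π/7·x).
This is the k = 1 eigenfunction (up to amplitude), so the ratio equals the sharp Poincaré constant exactly.


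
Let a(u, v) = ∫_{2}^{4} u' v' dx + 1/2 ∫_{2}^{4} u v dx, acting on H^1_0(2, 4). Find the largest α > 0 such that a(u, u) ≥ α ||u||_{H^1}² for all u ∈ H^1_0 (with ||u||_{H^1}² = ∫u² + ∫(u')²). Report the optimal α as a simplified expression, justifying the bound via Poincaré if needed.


α = (2 + π^2)/(4 + π^2)

Coercivity of a(·,·) on H^1_0(2, 4) means a(u, u) ≥ α ||u||_{H^1}² for every u ∈ H^1_0.
The interval has length L = 2, and Poincaré/coercivity depend only on L. Here a(u, u) = ∫(u')² + (1/2)·∫u².
Here 0 < c = 1/2 < 1. The condition a(u,u) ≥ α||u||_{H^1}² reads (1−α)∫(u')² ≥ (α−c)∫u². Any admissible α is ≤ 1 (rapidly oscillating u have ∫u²/∫(u')² → 0), and α = 1 would force 0 ≥ (1−c)∫u², impossible since c < 1; so 1−α > 0. By the sharp Poincaré inequality on H^1_0 of an interval of length L, ∫(u')² ≥ (π/L)²∫u² with equality for the first sine mode sin(π(x−x₀)/L) (x₀ the left endpoint), so the inequality holds for all u iff (1−α)(π/L)² ≥ α − c, i.e. α ≤ ((π/L)² + c)/((π/L)² + 1) = (1 + c(L/π)²)/(1 + (L/π)²). With (π/L)² = π^2/4 and c = 1/2, the largest admissible constant is α = ((π/L)² + c)/((π/L)² + 1).
Simplifying, α = (2 + π^2)/(4 + π^2).


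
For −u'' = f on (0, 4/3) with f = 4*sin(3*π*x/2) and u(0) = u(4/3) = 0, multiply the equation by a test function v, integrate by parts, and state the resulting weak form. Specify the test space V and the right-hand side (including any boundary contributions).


V = H^1_0(0, 4/3) (so v(0) = v(4/3) = 0); weak form: ∫_0^4/3 u'v' dx = ∫_0^4/3 (4*sin(3*π*x/2)) v dx for all v ∈ V.

Multiply both sides by a test function v and integrate from 0 to 4/3:
  ∫_0^4/3 −u''(x) v(x) dx = ∫_0^4/3 f(x) v(x) dx.
Integrate the LHS by parts once:
  ∫_0^4/3 −u'' v dx = −[u'(x) v(x)]_0^4/3 + ∫_0^4/3 u'(x) v'(x) dx.
Thus ∫_0^4/3 u'(x) v'(x) dx = ∫_0^4/3 f(x) v(x) dx + [u'(x) v(x)]_0^4/3.
Choose V so that boundary terms are either known or forced to vanish.
u is Dirichlet: u(0) = u(4/3) = 0. Let V = H^1_0(0, 4/3); then v(0) = v(4/3) = 0, and [u' v]_0^4/3 = 0.
Weak formulation: find u (satisfying any essential BC) such that ∫_0^4/3 u'(x) v'(x) dx = ∫_0^4/3 f v dx for all v ∈ V.
Substituting f(x) = 4*sin(3*π*x/2), the right-hand side is ∫_0^4/3 (4*sin(3*π*x/2)) v dx.


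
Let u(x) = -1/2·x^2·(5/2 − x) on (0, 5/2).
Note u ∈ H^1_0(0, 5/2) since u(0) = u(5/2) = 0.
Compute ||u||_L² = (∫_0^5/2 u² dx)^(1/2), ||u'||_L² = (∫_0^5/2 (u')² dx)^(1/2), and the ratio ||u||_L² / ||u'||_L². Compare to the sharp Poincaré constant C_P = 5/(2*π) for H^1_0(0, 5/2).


||u||_L² / ||u'||_L² = 5*sqrt(14)/28 < C_P = 5/(2*π).

u(x) = -1/2·x^2·(5/2 − x), so u'(x) = x*(3*x - 5)/2.
u(x) = -1/2·x^2·(5/2 − x) vanishes at x = 0 and x = 5/2, so u ∈ H^1_0(0, 5/2). Differentiate via the product rule and integrate the resulting polynomials term by term.
  ∫_0^5/2 u² dx = ∫_0^5/2 (x^6/4 - 5*x^5/4 + 25*x^4/16) dx. Term by term:
    ∫_0^5/2 x^6/4 dx = 78125/3584;  ∫_0^5/2 -5*x^5/4 dx = -78125/1536;  ∫_0^5/2 25*x^4/16 dx = 15625/512.
  Sum: 78125/3584 − 78125/1536 + 15625/512 = 15625/10752.
  ∫_0^5/2 (u')² dx = ∫_0^5/2 (9*x^4/4 - 15*x^3/2 + 25*x^2/4) dx. Term by term:
    ∫_0^5/2 9*x^4/4 dx = 5625/128;  ∫_0^5/2 -15*x^3/2 dx = -9375/128;  ∫_0^5/2 25*x^2/4 dx = 3125/96.
  Sum: 5625/128 − 9375/128 + 3125/96 = 625/192.
∫_0^5/2 u² dx = 15625/10752, so ||u||_L² = 125*sqrt(42)/672.
∫_0^5/2 (u')² dx = 625/192, so ||u'||_L² = 25*sqrt(3)/24.
Ratio ||u||_L² / ||u'||_L² = 5*sqrt(14)/28.
Sharp Poincaré constant on H^1_0(0, 5/2) is C_P = L/π = 5/(2*π), achieved by sin(2*π/5·x).
A polynomial bump cannot attain the sharp Poincaré constant (only the first sine eigenfunction does), so the ratio is strictly less than C_P, consistent with ||u||_L² ≤ C_P ||u'||_L².


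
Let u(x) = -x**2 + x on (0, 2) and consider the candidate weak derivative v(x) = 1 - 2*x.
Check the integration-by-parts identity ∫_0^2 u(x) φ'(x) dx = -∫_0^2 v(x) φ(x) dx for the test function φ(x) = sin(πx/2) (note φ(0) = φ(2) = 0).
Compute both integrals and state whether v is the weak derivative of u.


LHS = 4/π, RHS = 4/π. Yes, v = u' weakly.

u(x) = -x**2 + x, classical derivative u'(x) = 1 - 2*x.
φ(x) = sin(πx/2), so φ'(x) = π*cos(π*x/2)/2.
Note φ(0) = φ(2) = 0, so the boundary term u·φ vanishes.
LHS = ∫_0^2 u(x) φ'(x) dx = ∫_0^2 (-π*x^2*cos(π*x/2)/2 + π*x*cos(π*x/2)/2) dx. Term by term:
  ∫_0^2 π*x*cos(π*x/2)/2 dx = -4/π;  ∫_0^2 -π*x^2*cos(π*x/2)/2 dx = 8/π.
Sum: -4/π + 8/π = 4/π.
So LHS = 4/π.
∫_0^2 v(x) φ(x) dx = ∫_0^2 (-2*x*sin(π*x/2) + sin(π*x/2)) dx. Term by term:
  ∫_0^2 -2*x*sin(π*x/2) dx = -8/π;  ∫_0^2 sin(π*x/2) dx = 4/π.
Sum: -8/π + 4/π = -4/π.
So RHS = -∫_0^2 v(x) φ(x) dx = 4/π.
LHS = RHS, so the identity holds for this test φ.
Moreover u is smooth here and v(x) = u'(x) = 1 - 2*x pointwise, so the identity holds for every test function. Hence v is the weak derivative of u.


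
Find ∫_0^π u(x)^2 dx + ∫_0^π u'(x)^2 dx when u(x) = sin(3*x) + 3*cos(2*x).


||u||_{H^1(0,π)}^2 = 36 + 55*π/2

u'(x) = -6*sin(2*x) + 3*cos(3*x).
Expand u² and (u')² and integrate term by term on (0, π), using: for integers n ≥ 1, ∫_0^π sin²(nx) dx = ∫_0^π cos²(nx) dx = π/2; for n ≠ n', ∫_0^π sin(nx)sin(n'x) dx = ∫_0^π cos(nx)cos(n'x) dx = 0; and by product-to-sum, ∫_0^π sin(nx)cos(n'x) dx = ½∫_0^π [sin((n+n')x) + sin((n−n')x)] dx, which is 0 when n+n' is even and 2n/(n²−n'²) when n+n' is odd (it need not vanish on (0, π)).
  u² squared terms: (3)²·∫cos(2x)² dx = 9·π/2 = 9*π/2;  (1)²·∫sin(3x)² dx = 1·π/2 = π/2.
  u² cross terms: 2·(3)·(1)·∫cos(2x)·sin(3x) dx = 6·(6/5) = 36/5.
  So ∫_0^π u² dx = 9*π/2 + π/2 + 36/5 = 36/5 + 5*π.
  (u')² squared terms: (-6)²·∫sin(2x)² dx = 36·π/2 = 18*π;  (3)²·∫cos(3x)² dx = 9·π/2 = 9*π/2.
  (u')² cross terms: 2·(-6)·(3)·∫sin(2x)·cos(3x) dx = -36·(-4/5) = 144/5.
  So ∫_0^π (u')² dx = 18*π + 9*π/2 + 144/5 = 144/5 + 45*π/2.
||u||_{H^1}^2 = (36/5 + 5*π) + (144/5 + 45*π/2) = 36 + 55*π/2.


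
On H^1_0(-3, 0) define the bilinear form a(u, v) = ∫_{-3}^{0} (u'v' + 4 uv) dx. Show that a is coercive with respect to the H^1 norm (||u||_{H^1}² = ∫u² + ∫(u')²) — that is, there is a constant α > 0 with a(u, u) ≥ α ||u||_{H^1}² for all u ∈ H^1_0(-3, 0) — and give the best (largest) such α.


α = 1

Coercivity of a(·,·) on H^1_0(-3, 0) means a(u, u) ≥ α ||u||_{H^1}² for every u ∈ H^1_0.
The interval has length L = 3, and Poincaré/coercivity depend only on L. Here a(u, u) = ∫(u')² + (4)·∫u².
Here c = 4 ≥ 1, so a(u,u) = ∫(u')² + c∫u² ≥ ∫(u')² + ∫u² = ||u||_{H^1}², i.e. α = 1 works. No larger α is possible: a(u,u) ≥ α||u||_{H^1}² means (1−α)∫(u')² ≥ (α−c)∫u², and for the modes u_n = sin(nπ(x−x₀)/L) (x₀ the left endpoint) one has ∫u_n²/∫(u_n')² = (L/(nπ))² → 0, so a(u_n,u_n)/||u_n||_{H^1}² → 1. Hence the optimal constant is α = 1.
Therefore α = 1.


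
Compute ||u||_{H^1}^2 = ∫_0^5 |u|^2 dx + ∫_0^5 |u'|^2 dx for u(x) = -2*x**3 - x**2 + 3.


||u||_{H^1}^2 = 1680445/21

The H^1 norm (squared) on an interval (0, L) is
  ||u||_{H^1}^2 = ∫_0^L u(x)^2 dx + ∫_0^L u'(x)^2 dx.
Compute u'(x) = -6*x**2 - 2*x.
Then u(x)^2 = 4*x**6 + 4*x**5 + x**4 - 12*x**3 - 6*x**2 + 9 and u'(x)^2 = 36*x**4 + 24*x**3 + 4*x**2.
Integrate each monomial from 0 to 5 using ∫_0^5 c·x^n dx = c·5^(n+1)/(n+1):
  ∫_0^5 u(x)^2 dx = ∫_0^5 (4*x^6 + 4*x^5 + x^4 - 12*x^3 - 6*x^2 + 9) dx. Term by term:
    ∫_0^5 4*x^6 dx = 312500/7;  ∫_0^5 4*x^5 dx = 31250/3;  ∫_0^5 x^4 dx = 625;
    ∫_0^5 -12*x^3 dx = -1875;  ∫_0^5 -6*x^2 dx = -250;  ∫_0^5 9 dx = 45.
  Sum: 312500/7 + 31250/3 + 625 − 1875 − 250 + 45 = 1125695/21.
  ∫_0^5 u'(x)^2 dx = ∫_0^5 (36*x^4 + 24*x^3 + 4*x^2) dx. Term by term:
    ∫_0^5 36*x^4 dx = 22500;  ∫_0^5 24*x^3 dx = 3750;  ∫_0^5 4*x^2 dx = 500/3.
  Sum: 22500 + 3750 + 500/3 = 79250/3.
Adding: ||u||_{H^1}^2 = 1125695/21 + 79250/3 = 1680445/21.


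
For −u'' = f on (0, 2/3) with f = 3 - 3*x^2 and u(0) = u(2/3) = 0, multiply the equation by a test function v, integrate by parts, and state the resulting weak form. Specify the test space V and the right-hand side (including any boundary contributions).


V = H^1_0(0, 2/3) (so v(0) = v(2/3) = 0); weak form: ∫_0^2/3 u'v' dx = ∫_0^2/3 (3 - 3*x^2) v dx for all v ∈ V.

Multiply both sides by a test function v and integrate from 0 to 2/3:
  ∫_0^2/3 −u''(x) v(x) dx = ∫_0^2/3 f(x) v(x) dx.
Integrate the LHS by parts once:
  ∫_0^2/3 −u'' v dx = −[u'(x) v(x)]_0^2/3 + ∫_0^2/3 u'(x) v'(x) dx.
Thus ∫_0^2/3 u'(x) v'(x) dx = ∫_0^2/3 f(x) v(x) dx + [u'(x) v(x)]_0^2/3.
Choose V so that boundary terms are either known or forced to vanish.
u is Dirichlet: u(0) = u(2/3) = 0. Let V = H^1_0(0, 2/3); then v(0) = v(2/3) = 0, and [u' v]_0^2/3 = 0.
Weak formulation: find u (satisfying any essential BC) such that ∫_0^2/3 u'(x) v'(x) dx = ∫_0^2/3 f v dx for all v ∈ V.
Substituting f(x) = 3 - 3*x^2, the right-hand side is ∫_0^2/3 (3 - 3*x^2) v dx.


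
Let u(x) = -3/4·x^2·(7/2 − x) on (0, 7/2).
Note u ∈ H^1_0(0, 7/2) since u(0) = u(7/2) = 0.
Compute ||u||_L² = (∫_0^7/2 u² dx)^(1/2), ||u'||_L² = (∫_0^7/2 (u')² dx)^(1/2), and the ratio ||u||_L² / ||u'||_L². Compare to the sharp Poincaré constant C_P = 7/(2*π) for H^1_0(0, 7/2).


||u||_L² / ||u'||_L² = sqrt(14)/4 < C_P = 7/(2*π).

u(x) = -3/4·x^2·(7/2 − x), so u'(x) = 3*x*(3*x - 7)/4.
u(x) = -3/4·x^2·(7/2 − x) vanishes at x = 0 and x = 7/2, so u ∈ H^1_0(0, 7/2). Differentiate via the product rule and integrate the resulting polynomials term by term.
  ∫_0^7/2 u² dx = ∫_0^7/2 (9*x^6/16 - 63*x^5/16 + 441*x^4/64) dx. Term by term:
    ∫_0^7/2 9*x^6/16 dx = 1058841/2048;  ∫_0^7/2 -63*x^5/16 dx = -2470629/2048;  ∫_0^7/2 441*x^4/64 dx = 7411887/10240.
  Sum: 1058841/2048 − 2470629/2048 + 7411887/10240 = 352947/10240.
  ∫_0^7/2 (u')² dx = ∫_0^7/2 (81*x^4/16 - 189*x^3/8 + 441*x^2/16) dx. Term by term:
    ∫_0^7/2 81*x^4/16 dx = 1361367/2560;  ∫_0^7/2 -189*x^3/8 dx = -453789/512;  ∫_0^7/2 441*x^2/16 dx = 50421/128.
  Sum: 1361367/2560 − 453789/512 + 50421/128 = 50421/1280.
∫_0^7/2 u² dx = 352947/10240, so ||u||_L² = 343*sqrt(30)/320.
∫_0^7/2 (u')² dx = 50421/1280, so ||u'||_L² = 49*sqrt(105)/80.
Ratio ||u||_L² / ||u'||_L² = sqrt(14)/4.
Sharp Poincaré constant on H^1_0(0, 7/2) is C_P = L/π = 7/(2*π), achieved by sin(2*π/7·x).
A polynomial bump cannot attain the sharp Poincaré constant (only the first sine eigenfunction does), so the ratio is strictly less than C_P, consistent with ||u||_L² ≤ C_P ||u'||_L².
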